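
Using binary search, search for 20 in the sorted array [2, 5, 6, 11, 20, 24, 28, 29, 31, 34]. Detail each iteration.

Binary search for 20 in [2, 5, 6, 11, 20, 24, 28, 29, 31, 34]:

lo=0, hi=9, mid=4, arr[mid]=20 -> Found target at index 4!

Binary search finds 20 at index 4 after 1 comparisons. The search repeatedly halves the search space by comparing with the middle element.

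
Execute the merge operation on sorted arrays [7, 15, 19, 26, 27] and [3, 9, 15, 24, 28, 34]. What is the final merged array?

Merging process:

Compare 7 vs 3: take 3 from right. Merged: [3]
Compare 7 vs 9: take 7 from left. Merged: [3, 7]
Compare 15 vs 9: take 9 from right. Merged: [3, 7, 9]
Compare 15 vs 15: take 15 from left. Merged: [3, 7, 9, 15]
Compare 19 vs 15: take 15 from right. Merged: [3, 7, 9, 15, 15]
Compare 19 vs 24: take 19 from left. Merged: [3, 7, 9, 15, 15, 19]
Compare 26 vs 24: take 24 from right. Merged: [3, 7, 9, 15, 15, 19, 24]
Compare 26 vs 28: take 26 from left. Merged: [3, 7, 9, 15, 15, 19, 24, 26]
Compare 27 vs 28: take 27 from left. Merged: [3, 7, 9, 15, 15, 19, 24, 26, 27]
Append remaining from right: [28, 34]. Merged: [3, 7, 9, 15, 15, 19, 24, 26, 27, 28, 34]

Final merged array: [3, 7, 9, 15, 15, 19, 24, 26, 27, 28, 34]
Total comparisons: 9

The merged array is [3, 7, 9, 15, 15, 19, 24, 26, 27, 28, 34], requiring 9 comparisons. The merge step runs in O(n) time where n is the total number of elements.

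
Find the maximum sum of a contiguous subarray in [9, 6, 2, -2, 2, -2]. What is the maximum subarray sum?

Using Kadane's algorithm on [9, 6, 2, -2, 2, -2]:

Scanning through the array:
Position 1 (value 6): max_ending_here = 15, max_so_far = 15
Position 2 (value 2): max_ending_here = 17, max_so_far = 17
Position 3 (value -2): max_ending_here = 15, max_so_far = 17
Position 4 (value 2): max_ending_here = 17, max_so_far = 17
Position 5 (value -2): max_ending_here = 15, max_so_far = 17

Maximum subarray: [9, 6, 2]
Maximum sum: 17

The maximum subarray is [9, 6, 2] with sum 17. This subarray runs from index 0 to index 2.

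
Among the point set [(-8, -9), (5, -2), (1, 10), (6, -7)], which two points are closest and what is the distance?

Computing all pairwise distances among 4 points:

d((-8, -9), (5, -2)) = 14.7648
d((-8, -9), (1, 10)) = 21.0238
d((-8, -9), (6, -7)) = 14.1421
d((5, -2), (1, 10)) = 12.6491
d((5, -2), (6, -7)) = 5.099 <-- minimum
d((1, 10), (6, -7)) = 17.72

Closest pair: (5, -2) and (6, -7) with distance 5.099

The closest pair is (5, -2) and (6, -7) with Euclidean distance 5.099. For 4 points, brute-force pairwise comparison is shown above. For large n, the divide-and-conquer algorithm (sort by x, recurse on halves, check the dividing strip) achieves O(n log n).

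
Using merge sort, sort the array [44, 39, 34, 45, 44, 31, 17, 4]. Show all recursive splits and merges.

Merge sort trace:

Split: [44, 39, 34, 45, 44, 31, 17, 4] -> [44, 39, 34, 45] and [44, 31, 17, 4]
  Split: [44, 39, 34, 45] -> [44, 39] and [34, 45]
    Split: [44, 39] -> [44] and [39]
    Merge: [44] + [39] -> [39, 44]
    Split: [34, 45] -> [34] and [45]
    Merge: [34] + [45] -> [34, 45]
  Merge: [39, 44] + [34, 45] -> [34, 39, 44, 45]
  Split: [44, 31, 17, 4] -> [44, 31] and [17, 4]
    Split: [44, 31] -> [44] and [31]
    Merge: [44] + [31] -> [31, 44]
    Split: [17, 4] -> [17] and [4]
    Merge: [17] + [4] -> [4, 17]
  Merge: [31, 44] + [4, 17] -> [4, 17, 31, 44]
Merge: [34, 39, 44, 45] + [4, 17, 31, 44] -> [4, 17, 31, 34, 39, 44, 44, 45]

Final sorted array: [4, 17, 31, 34, 39, 44, 44, 45]

The merge sort proceeds by recursively splitting the array and merging sorted halves.
After all merges, the sorted array is [4, 17, 31, 34, 39, 44, 44, 45].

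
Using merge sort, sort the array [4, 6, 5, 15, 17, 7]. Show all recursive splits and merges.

Merge sort trace:

Split: [4, 6, 5, 15, 17, 7] -> [4, 6, 5] and [15, 17, 7]
  Split: [4, 6, 5] -> [4] and [6, 5]
    Split: [6, 5] -> [6] and [5]
    Merge: [6] + [5] -> [5, 6]
  Merge: [4] + [5, 6] -> [4, 5, 6]
  Split: [15, 17, 7] -> [15] and [17, 7]
    Split: [17, 7] -> [17] and [7]
    Merge: [17] + [7] -> [7, 17]
  Merge: [15] + [7, 17] -> [7, 15, 17]
Merge: [4, 5, 6] + [7, 15, 17] -> [4, 5, 6, 7, 15, 17]

Final sorted array: [4, 5, 6, 7, 15, 17]

The merge sort proceeds by recursively splitting the array and merging sorted halves.
After all merges, the sorted array is [4, 5, 6, 7, 15, 17].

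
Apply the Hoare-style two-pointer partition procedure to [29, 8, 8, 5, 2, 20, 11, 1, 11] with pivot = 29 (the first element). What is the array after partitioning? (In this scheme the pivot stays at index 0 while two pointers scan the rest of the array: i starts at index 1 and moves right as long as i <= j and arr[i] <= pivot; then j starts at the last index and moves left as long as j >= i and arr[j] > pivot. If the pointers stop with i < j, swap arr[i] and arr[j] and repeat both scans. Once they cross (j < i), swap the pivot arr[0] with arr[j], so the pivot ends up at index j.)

Hoare-style two-pointer partition with pivot = 29:

Initial array: [29, 8, 8, 5, 2, 20, 11, 1, 11]

Pointers start at i = 1, j = 8.
i ends at 9, j ends at 8: the pointers have crossed (j < i), so scanning stops.

Swap pivot arr[0] with arr[8] to place pivot at position 8: [11, 8, 8, 5, 2, 20, 11, 1, 29]
Pivot position: 8

After partitioning with pivot 29, the array becomes [11, 8, 8, 5, 2, 20, 11, 1, 29]. The pivot is placed at index 8. All elements to the left of the pivot are <= 29, and all elements to the right are > 29.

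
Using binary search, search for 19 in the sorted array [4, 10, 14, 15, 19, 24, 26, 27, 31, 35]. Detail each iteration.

Binary search for 19 in [4, 10, 14, 15, 19, 24, 26, 27, 31, 35]:

lo=0, hi=9, mid=4, arr[mid]=19 -> Found target at index 4!

Binary search finds 19 at index 4 after 1 comparisons. The search repeatedly halves the search space by comparing with the middle element.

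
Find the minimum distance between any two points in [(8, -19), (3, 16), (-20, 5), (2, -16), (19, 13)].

Computing all pairwise distances among 5 points:

d((8, -19), (3, 16)) = 35.3553
d((8, -19), (-20, 5)) = 36.8782
d((8, -19), (2, -16)) = 6.7082 <-- minimum
d((8, -19), (19, 13)) = 33.8378
d((3, 16), (-20, 5)) = 25.4951
d((3, 16), (2, -16)) = 32.0156
d((3, 16), (19, 13)) = 16.2788
d((-20, 5), (2, -16)) = 30.4138
d((-20, 5), (19, 13)) = 39.8121
d((2, -16), (19, 13)) = 33.6155

Closest pair: (8, -19) and (2, -16) with distance 6.7082

The closest pair is (8, -19) and (2, -16) with Euclidean distance 6.7082. For 5 points, brute-force pairwise comparison is shown above. For large n, the divide-and-conquer algorithm (sort by x, recurse on halves, check the dividing strip) achieves O(n log n).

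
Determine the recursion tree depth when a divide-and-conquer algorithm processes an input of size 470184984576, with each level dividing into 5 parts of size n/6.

For divide and conquer with division factor 6:

Problem sizes at each level:
Level 0: 470184984576
Level 1: 78364164096
Level 2: 13060694016
Level 3: 2176782336
Level 4: 362797056
Level 5: 60466176
Level 6: 10077696
Level 7: 1679616
Level 8: 279936
Level 9: 46656
Level 10: 7776
Level 11: 1296
Level 12: 216
Level 13: 36
Level 14: 6
Level 15: 1

The root is level 0 and the size-1 base case is level 15 (the tree spans levels 0 through 15, i.e. 16 levels counting the root), so the depth is the number of divisions: log_6(470184984576) = 15

The recursion tree depth is log_6(470184984576) = 15. At each level, the problem size is divided by 6, so it takes 15 divisions to reduce to a base case of size 1. The algorithm makes 5 recursive calls at each level.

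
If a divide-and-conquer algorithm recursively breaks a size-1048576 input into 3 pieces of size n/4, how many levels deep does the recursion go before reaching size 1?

For divide and conquer with division factor 4:

Problem sizes at each level:
Level 0: 1048576
Level 1: 262144
Level 2: 65536
Level 3: 16384
Level 4: 4096
Level 5: 1024
Level 6: 256
Level 7: 64
Level 8: 16
Level 9: 4
Level 10: 1

The root is level 0 and the size-1 base case is level 10 (the tree spans levels 0 through 10, i.e. 11 levels counting the root), so the depth is the number of divisions: log_4(1048576) = 10

The recursion tree depth is log_4(1048576) = 10. At each level, the problem size is divided by 4, so it takes 10 divisions to reduce to a base case of size 1. The algorithm makes 3 recursive calls at each level.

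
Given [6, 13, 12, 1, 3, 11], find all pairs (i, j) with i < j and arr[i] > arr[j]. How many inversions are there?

Finding inversions in [6, 13, 12, 1, 3, 11]:

(0, 3): arr[0]=6 > arr[3]=1
(0, 4): arr[0]=6 > arr[4]=3
(1, 2): arr[1]=13 > arr[2]=12
(1, 3): arr[1]=13 > arr[3]=1
(1, 4): arr[1]=13 > arr[4]=3
(1, 5): arr[1]=13 > arr[5]=11
(2, 3): arr[2]=12 > arr[3]=1
(2, 4): arr[2]=12 > arr[4]=3
(2, 5): arr[2]=12 > arr[5]=11

Total inversions: 9

The array has 9 inversion(s): (0,3), (0,4), (1,2), (1,3), (1,4), (1,5), (2,3), (2,4), (2,5). Each pair (i,j) satisfies i < j and arr[i] > arr[j].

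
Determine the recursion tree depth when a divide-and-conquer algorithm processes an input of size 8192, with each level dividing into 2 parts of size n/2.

For divide and conquer with division factor 2:

Problem sizes at each level:
Level 0: 8192
Level 1: 4096
Level 2: 2048
Level 3: 1024
Level 4: 512
Level 5: 256
Level 6: 128
Level 7: 64
Level 8: 32
Level 9: 16
Level 10: 8
Level 11: 4
Level 12: 2
Level 13: 1

The root is level 0 and the size-1 base case is level 13 (the tree spans levels 0 through 13, i.e. 14 levels counting the root), so the depth is the number of divisions: log_2(8192) = 13

The recursion tree depth is log_2(8192) = 13. At each level, the problem size is divided by 2, so it takes 13 divisions to reduce to a base case of size 1. The algorithm makes 2 recursive calls at each level.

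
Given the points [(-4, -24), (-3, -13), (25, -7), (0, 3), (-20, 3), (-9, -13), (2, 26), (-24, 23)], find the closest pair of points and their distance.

Computing all pairwise distances among 8 points:

d((-4, -24), (-3, -13)) = 11.0454
d((-4, -24), (25, -7)) = 33.6155
d((-4, -24), (0, 3)) = 27.2947
d((-4, -24), (-20, 3)) = 31.3847
d((-4, -24), (-9, -13)) = 12.083
d((-4, -24), (2, 26)) = 50.3587
d((-4, -24), (-24, 23)) = 51.0784
d((-3, -13), (25, -7)) = 28.6356
d((-3, -13), (0, 3)) = 16.2788
d((-3, -13), (-20, 3)) = 23.3452
d((-3, -13), (-9, -13)) = 6.0 <-- minimum
d((-3, -13), (2, 26)) = 39.3192
d((-3, -13), (-24, 23)) = 41.6773
d((25, -7), (0, 3)) = 26.9258
d((25, -7), (-20, 3)) = 46.0977
d((25, -7), (-9, -13)) = 34.5254
d((25, -7), (2, 26)) = 40.2244
d((25, -7), (-24, 23)) = 57.4543
d((0, 3), (-20, 3)) = 20.0
d((0, 3), (-9, -13)) = 18.3576
d((0, 3), (2, 26)) = 23.0868
d((0, 3), (-24, 23)) = 31.241
d((-20, 3), (-9, -13)) = 19.4165
d((-20, 3), (2, 26)) = 31.8277
d((-20, 3), (-24, 23)) = 20.3961
d((-9, -13), (2, 26)) = 40.5216
d((-9, -13), (-24, 23)) = 39.0
d((2, 26), (-24, 23)) = 26.1725

Closest pair: (-3, -13) and (-9, -13) with distance 6.0

The closest pair is (-3, -13) and (-9, -13) with Euclidean distance 6.0. For 8 points, brute-force pairwise comparison is shown above. For large n, the divide-and-conquer algorithm (sort by x, recurse on halves, check the dividing strip) achieves O(n log n).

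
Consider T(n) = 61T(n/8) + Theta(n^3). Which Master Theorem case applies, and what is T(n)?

Master Theorem for T(n) = 61T(n/8) + O(n^3):

a = 61, b = 8, c = 3
log_b(a) = log_8(61) = 1.9769

Case 3: c = 3 > log_8(61) = 1.9769
T(n) = O(n^3) = O(n^3)

For T(n) = 61T(n/8) + O(n^3): log_8(61) = 1.9769. This is Case 3 of the Master Theorem (c > log_b(a), work dominated by root), giving O(n^3).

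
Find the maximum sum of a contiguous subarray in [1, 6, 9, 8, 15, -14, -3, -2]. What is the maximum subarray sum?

Using Kadane's algorithm on [1, 6, 9, 8, 15, -14, -3, -2]:

Scanning through the array:
Position 1 (value 6): max_ending_here = 7, max_so_far = 7
Position 2 (value 9): max_ending_here = 16, max_so_far = 16
Position 3 (value 8): max_ending_here = 24, max_so_far = 24
Position 4 (value 15): max_ending_here = 39, max_so_far = 39
Position 5 (value -14): max_ending_here = 25, max_so_far = 39
Position 6 (value -3): max_ending_here = 22, max_so_far = 39
Position 7 (value -2): max_ending_here = 20, max_so_far = 39

Maximum subarray: [1, 6, 9, 8, 15]
Maximum sum: 39

The maximum subarray is [1, 6, 9, 8, 15] with sum 39. This subarray runs from index 0 to index 4.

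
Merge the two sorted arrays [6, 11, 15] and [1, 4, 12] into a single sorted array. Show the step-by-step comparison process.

Merging process:

Compare 6 vs 1: take 1 from right. Merged: [1]
Compare 6 vs 4: take 4 from right. Merged: [1, 4]
Compare 6 vs 12: take 6 from left. Merged: [1, 4, 6]
Compare 11 vs 12: take 11 from left. Merged: [1, 4, 6, 11]
Compare 15 vs 12: take 12 from right. Merged: [1, 4, 6, 11, 12]
Append remaining from left: [15]. Merged: [1, 4, 6, 11, 12, 15]

Final merged array: [1, 4, 6, 11, 12, 15]
Total comparisons: 5

The merged array is [1, 4, 6, 11, 12, 15], requiring 5 comparisons. The merge step runs in O(n) time where n is the total number of elements.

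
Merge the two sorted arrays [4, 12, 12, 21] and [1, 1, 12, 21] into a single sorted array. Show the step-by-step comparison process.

Merging process:

Compare 4 vs 1: take 1 from right. Merged: [1]
Compare 4 vs 1: take 1 from right. Merged: [1, 1]
Compare 4 vs 12: take 4 from left. Merged: [1, 1, 4]
Compare 12 vs 12: take 12 from left. Merged: [1, 1, 4, 12]
Compare 12 vs 12: take 12 from left. Merged: [1, 1, 4, 12, 12]
Compare 21 vs 12: take 12 from right. Merged: [1, 1, 4, 12, 12, 12]
Compare 21 vs 21: take 21 from left. Merged: [1, 1, 4, 12, 12, 12, 21]
Append remaining from right: [21]. Merged: [1, 1, 4, 12, 12, 12, 21, 21]

Final merged array: [1, 1, 4, 12, 12, 12, 21, 21]
Total comparisons: 7

The merged array is [1, 1, 4, 12, 12, 12, 21, 21], requiring 7 comparisons. The merge step runs in O(n) time where n is the total number of elements.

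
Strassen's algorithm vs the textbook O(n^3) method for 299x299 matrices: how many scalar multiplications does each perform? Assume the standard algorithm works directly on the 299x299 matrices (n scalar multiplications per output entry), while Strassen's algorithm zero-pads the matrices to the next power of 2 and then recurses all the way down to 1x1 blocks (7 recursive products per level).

Matrix multiplication for 299x299 matrices:

Strassen's algorithm requires power-of-2 dimensions. Pad 299x299 to 512x512 (next power of 2).

Standard algorithm: 299^3 = 26730899 multiplications
Strassen's algorithm: 7^(log2(512)) = 7^9 = 40353607 multiplications
Difference: 26730899 - 40353607 = -13622708 (Strassen uses MORE here due to padding overhead — for small or just-over-power-of-2 n, padding can outweigh the per-level savings)

Standard: 26730899 multiplications (299^3). Strassen: 40353607 multiplications (7^9, after padding to 512x512). Strassen reduces 8 recursive multiplications to 7 at each level.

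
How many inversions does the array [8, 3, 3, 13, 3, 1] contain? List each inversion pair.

Finding inversions in [8, 3, 3, 13, 3, 1]:

(0, 1): arr[0]=8 > arr[1]=3
(0, 2): arr[0]=8 > arr[2]=3
(0, 4): arr[0]=8 > arr[4]=3
(0, 5): arr[0]=8 > arr[5]=1
(1, 5): arr[1]=3 > arr[5]=1
(2, 5): arr[2]=3 > arr[5]=1
(3, 4): arr[3]=13 > arr[4]=3
(3, 5): arr[3]=13 > arr[5]=1
(4, 5): arr[4]=3 > arr[5]=1

Total inversions: 9

The array has 9 inversion(s): (0,1), (0,2), (0,4), (0,5), (1,5), (2,5), (3,4), (3,5), (4,5). Each pair (i,j) satisfies i < j and arr[i] > arr[j].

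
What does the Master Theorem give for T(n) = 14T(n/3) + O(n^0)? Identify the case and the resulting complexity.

Master Theorem for T(n) = 14T(n/3) + O(n^0):

a = 14, b = 3, c = 0
log_b(a) = log_3(14) = 2.4022

Case 1: c = 0 < log_3(14) = 2.4022
T(n) = O(n^(log_3 14))

For T(n) = 14T(n/3) + O(n^0): log_3(14) = 2.4022. This is Case 1 of the Master Theorem (c < log_b(a), work dominated by leaves), giving O(n^(log_3 14)).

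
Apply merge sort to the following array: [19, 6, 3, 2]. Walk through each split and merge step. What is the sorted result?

Merge sort trace:

Split: [19, 6, 3, 2] -> [19, 6] and [3, 2]
  Split: [19, 6] -> [19] and [6]
  Merge: [19] + [6] -> [6, 19]
  Split: [3, 2] -> [3] and [2]
  Merge: [3] + [2] -> [2, 3]
Merge: [6, 19] + [2, 3] -> [2, 3, 6, 19]

Final sorted array: [2, 3, 6, 19]

The merge sort proceeds by recursively splitting the array and merging sorted halves.
After all merges, the sorted array is [2, 3, 6, 19].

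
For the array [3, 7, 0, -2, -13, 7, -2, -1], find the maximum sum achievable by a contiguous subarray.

Using Kadane's algorithm on [3, 7, 0, -2, -13, 7, -2, -1]:

Scanning through the array:
Position 1 (value 7): max_ending_here = 10, max_so_far = 10
Position 2 (value 0): max_ending_here = 10, max_so_far = 10
Position 3 (value -2): max_ending_here = 8, max_so_far = 10
Position 4 (value -13): max_ending_here = -5, max_so_far = 10
Position 5 (value 7): max_ending_here = 7, max_so_far = 10
Position 6 (value -2): max_ending_here = 5, max_so_far = 10
Position 7 (value -1): max_ending_here = 4, max_so_far = 10

Maximum subarray: [3, 7]
Maximum sum: 10

The maximum subarray is [3, 7] with sum 10. This subarray runs from index 0 to index 1.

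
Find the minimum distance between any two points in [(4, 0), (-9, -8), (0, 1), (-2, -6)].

Computing all pairwise distances among 4 points:

d((4, 0), (-9, -8)) = 15.2643
d((4, 0), (0, 1)) = 4.1231 <-- minimum
d((4, 0), (-2, -6)) = 8.4853
d((-9, -8), (0, 1)) = 12.7279
d((-9, -8), (-2, -6)) = 7.2801
d((0, 1), (-2, -6)) = 7.2801

Closest pair: (4, 0) and (0, 1) with distance 4.1231

The closest pair is (4, 0) and (0, 1) with Euclidean distance 4.1231. For 4 points, brute-force pairwise comparison is shown above. For large n, the divide-and-conquer algorithm (sort by x, recurse on halves, check the dividing strip) achieves O(n log n).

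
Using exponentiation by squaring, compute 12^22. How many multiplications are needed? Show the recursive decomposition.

Computing 12^22 by squaring (build up from 12^1; each line after the first costs one multiplication):

12^1 = 12
12^2 = (12^1)^2 = 12^2 = 144
12^4 = (12^2)^2 = 144^2 = 20736
12^5 = 12 * 12^4 = 12 * 20736 = 248832
12^10 = (12^5)^2 = 248832^2 = 61917364224
12^11 = 12 * 12^10 = 12 * 61917364224 = 743008370688
12^22 = (12^11)^2 = 743008370688^2 = 552061438912436417593344

Result: 552061438912436417593344
Multiplications needed: 6 (6 lines after 12^1)

12^22 = 552061438912436417593344. Using exponentiation by squaring, this requires 6 multiplications. The key idea: if the exponent is even, square the half-power; if odd, multiply by the base once.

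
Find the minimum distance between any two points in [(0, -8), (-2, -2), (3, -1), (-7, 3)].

Computing all pairwise distances among 4 points:

d((0, -8), (-2, -2)) = 6.3246
d((0, -8), (3, -1)) = 7.6158
d((0, -8), (-7, 3)) = 13.0384
d((-2, -2), (3, -1)) = 5.099 <-- minimum
d((-2, -2), (-7, 3)) = 7.0711
d((3, -1), (-7, 3)) = 10.7703

Closest pair: (-2, -2) and (3, -1) with distance 5.099

The closest pair is (-2, -2) and (3, -1) with Euclidean distance 5.099. For 4 points, brute-force pairwise comparison is shown above. For large n, the divide-and-conquer algorithm (sort by x, recurse on halves, check the dividing strip) achieves O(n log n).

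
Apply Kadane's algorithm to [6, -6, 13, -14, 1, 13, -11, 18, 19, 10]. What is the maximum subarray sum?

Using Kadane's algorithm on [6, -6, 13, -14, 1, 13, -11, 18, 19, 10]:

Scanning through the array:
Position 1 (value -6): max_ending_here = 0, max_so_far = 6
Position 2 (value 13): max_ending_here = 13, max_so_far = 13
Position 3 (value -14): max_ending_here = -1, max_so_far = 13
Position 4 (value 1): max_ending_here = 1, max_so_far = 13
Position 5 (value 13): max_ending_here = 14, max_so_far = 14
Position 6 (value -11): max_ending_here = 3, max_so_far = 14
Position 7 (value 18): max_ending_here = 21, max_so_far = 21
Position 8 (value 19): max_ending_here = 40, max_so_far = 40
Position 9 (value 10): max_ending_here = 50, max_so_far = 50

Maximum subarray: [1, 13, -11, 18, 19, 10]
Maximum sum: 50

The maximum subarray is [1, 13, -11, 18, 19, 10] with sum 50. This subarray runs from index 4 to index 9.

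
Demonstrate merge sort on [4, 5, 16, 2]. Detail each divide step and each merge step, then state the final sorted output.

Merge sort trace:

Split: [4, 5, 16, 2] -> [4, 5] and [16, 2]
  Split: [4, 5] -> [4] and [5]
  Merge: [4] + [5] -> [4, 5]
  Split: [16, 2] -> [16] and [2]
  Merge: [16] + [2] -> [2, 16]
Merge: [4, 5] + [2, 16] -> [2, 4, 5, 16]

Final sorted array: [2, 4, 5, 16]

The merge sort proceeds by recursively splitting the array and merging sorted halves.
After all merges, the sorted array is [2, 4, 5, 16].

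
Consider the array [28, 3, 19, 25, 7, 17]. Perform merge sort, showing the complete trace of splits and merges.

Merge sort trace:

Split: [28, 3, 19, 25, 7, 17] -> [28, 3, 19] and [25, 7, 17]
  Split: [28, 3, 19] -> [28] and [3, 19]
    Split: [3, 19] -> [3] and [19]
    Merge: [3] + [19] -> [3, 19]
  Merge: [28] + [3, 19] -> [3, 19, 28]
  Split: [25, 7, 17] -> [25] and [7, 17]
    Split: [7, 17] -> [7] and [17]
    Merge: [7] + [17] -> [7, 17]
  Merge: [25] + [7, 17] -> [7, 17, 25]
Merge: [3, 19, 28] + [7, 17, 25] -> [3, 7, 17, 19, 25, 28]

Final sorted array: [3, 7, 17, 19, 25, 28]

The merge sort proceeds by recursively splitting the array and merging sorted halves.
After all merges, the sorted array is [3, 7, 17, 19, 25, 28].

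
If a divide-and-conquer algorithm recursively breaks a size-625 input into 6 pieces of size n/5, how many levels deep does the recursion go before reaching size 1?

For divide and conquer with division factor 5:

Problem sizes at each level:
Level 0: 625
Level 1: 125
Level 2: 25
Level 3: 5
Level 4: 1

The root is level 0 and the size-1 base case is level 4 (the tree spans levels 0 through 4, i.e. 5 levels counting the root), so the depth is the number of divisions: log_5(625) = 4

The recursion tree depth is log_5(625) = 4. At each level, the problem size is divided by 5, so it takes 4 divisions to reduce to a base case of size 1. The algorithm makes 6 recursive calls at each level.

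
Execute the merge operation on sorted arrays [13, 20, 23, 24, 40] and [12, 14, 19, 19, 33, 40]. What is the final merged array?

Merging process:

Compare 13 vs 12: take 12 from right. Merged: [12]
Compare 13 vs 14: take 13 from left. Merged: [12, 13]
Compare 20 vs 14: take 14 from right. Merged: [12, 13, 14]
Compare 20 vs 19: take 19 from right. Merged: [12, 13, 14, 19]
Compare 20 vs 19: take 19 from right. Merged: [12, 13, 14, 19, 19]
Compare 20 vs 33: take 20 from left. Merged: [12, 13, 14, 19, 19, 20]
Compare 23 vs 33: take 23 from left. Merged: [12, 13, 14, 19, 19, 20, 23]
Compare 24 vs 33: take 24 from left. Merged: [12, 13, 14, 19, 19, 20, 23, 24]
Compare 40 vs 33: take 33 from right. Merged: [12, 13, 14, 19, 19, 20, 23, 24, 33]
Compare 40 vs 40: take 40 from left. Merged: [12, 13, 14, 19, 19, 20, 23, 24, 33, 40]
Append remaining from right: [40]. Merged: [12, 13, 14, 19, 19, 20, 23, 24, 33, 40, 40]

Final merged array: [12, 13, 14, 19, 19, 20, 23, 24, 33, 40, 40]
Total comparisons: 10

The merged array is [12, 13, 14, 19, 19, 20, 23, 24, 33, 40, 40], requiring 10 comparisons. The merge step runs in O(n) time where n is the total number of elements.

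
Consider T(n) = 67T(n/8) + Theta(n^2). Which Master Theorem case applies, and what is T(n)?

Master Theorem for T(n) = 67T(n/8) + O(n^2):

a = 67, b = 8, c = 2
log_b(a) = log_8(67) = 2.0220

Case 1: c = 2 < log_8(67) = 2.0220
T(n) = O(n^(log_8 67))

For T(n) = 67T(n/8) + O(n^2): log_8(67) = 2.0220. This is Case 1 of the Master Theorem (c < log_b(a), work dominated by leaves), giving O(n^(log_8 67)).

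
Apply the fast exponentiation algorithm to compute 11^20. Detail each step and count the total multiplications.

Computing 11^20 by squaring (build up from 11^1; each line after the first costs one multiplication):

11^1 = 11
11^2 = (11^1)^2 = 11^2 = 121
11^4 = (11^2)^2 = 121^2 = 14641
11^5 = 11 * 11^4 = 11 * 14641 = 161051
11^10 = (11^5)^2 = 161051^2 = 25937424601
11^20 = (11^10)^2 = 25937424601^2 = 672749994932560009201

Result: 672749994932560009201
Multiplications needed: 5 (5 lines after 11^1)

11^20 = 672749994932560009201. Using exponentiation by squaring, this requires 5 multiplications. The key idea: if the exponent is even, square the half-power; if odd, multiply by the base once.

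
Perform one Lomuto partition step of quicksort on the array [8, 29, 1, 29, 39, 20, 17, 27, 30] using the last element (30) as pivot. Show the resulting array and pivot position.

Lomuto partition with pivot = 30:

Initial array: [8, 29, 1, 29, 39, 20, 17, 27, 30]

arr[0]=8 <= 30: swap with position 0, array becomes [8, 29, 1, 29, 39, 20, 17, 27, 30]
arr[1]=29 <= 30: swap with position 1, array becomes [8, 29, 1, 29, 39, 20, 17, 27, 30]
arr[2]=1 <= 30: swap with position 2, array becomes [8, 29, 1, 29, 39, 20, 17, 27, 30]
arr[3]=29 <= 30: swap with position 3, array becomes [8, 29, 1, 29, 39, 20, 17, 27, 30]
arr[4]=39 > 30: no swap
arr[5]=20 <= 30: swap with position 4, array becomes [8, 29, 1, 29, 20, 39, 17, 27, 30]
arr[6]=17 <= 30: swap with position 5, array becomes [8, 29, 1, 29, 20, 17, 39, 27, 30]
arr[7]=27 <= 30: swap with position 6, array becomes [8, 29, 1, 29, 20, 17, 27, 39, 30]

Place pivot at position 7: [8, 29, 1, 29, 20, 17, 27, 30, 39]
Pivot position: 7

After partitioning with pivot 30, the array becomes [8, 29, 1, 29, 20, 17, 27, 30, 39]. The pivot is placed at index 7. All elements to the left of the pivot are <= 30, and all elements to the right are > 30.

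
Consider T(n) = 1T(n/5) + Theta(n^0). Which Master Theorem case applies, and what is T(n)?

Master Theorem for T(n) = 1T(n/5) + O(n^0):

a = 1, b = 5, c = 0
log_b(a) = log_5(1) = 0.0000

Case 2: c = 0 = log_5(1) = 0.0000
T(n) = O(n^0 log n) = O(log n)

For T(n) = 1T(n/5) + O(n^0): log_5(1) = 0.0000. This is Case 2 of the Master Theorem (c = log_b(a), equal work at all levels), giving O(log n).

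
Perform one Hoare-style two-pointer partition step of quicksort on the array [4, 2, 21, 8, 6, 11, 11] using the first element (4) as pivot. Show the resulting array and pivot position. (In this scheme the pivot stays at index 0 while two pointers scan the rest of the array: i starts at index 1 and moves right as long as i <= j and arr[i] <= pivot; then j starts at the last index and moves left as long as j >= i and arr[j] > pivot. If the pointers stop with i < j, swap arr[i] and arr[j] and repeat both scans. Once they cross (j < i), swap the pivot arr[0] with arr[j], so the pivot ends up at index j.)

Hoare-style two-pointer partition with pivot = 4:

Initial array: [4, 2, 21, 8, 6, 11, 11]

Pointers start at i = 1, j = 6.
i ends at 2, j ends at 1: the pointers have crossed (j < i), so scanning stops.

Swap pivot arr[0] with arr[1] to place pivot at position 1: [2, 4, 21, 8, 6, 11, 11]
Pivot position: 1

After partitioning with pivot 4, the array becomes [2, 4, 21, 8, 6, 11, 11]. The pivot is placed at index 1. All elements to the left of the pivot are <= 4, and all elements to the right are > 4.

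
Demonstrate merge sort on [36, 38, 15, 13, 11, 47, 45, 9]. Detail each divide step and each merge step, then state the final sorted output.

Merge sort trace:

Split: [36, 38, 15, 13, 11, 47, 45, 9] -> [36, 38, 15, 13] and [11, 47, 45, 9]
  Split: [36, 38, 15, 13] -> [36, 38] and [15, 13]
    Split: [36, 38] -> [36] and [38]
    Merge: [36] + [38] -> [36, 38]
    Split: [15, 13] -> [15] and [13]
    Merge: [15] + [13] -> [13, 15]
  Merge: [36, 38] + [13, 15] -> [13, 15, 36, 38]
  Split: [11, 47, 45, 9] -> [11, 47] and [45, 9]
    Split: [11, 47] -> [11] and [47]
    Merge: [11] + [47] -> [11, 47]
    Split: [45, 9] -> [45] and [9]
    Merge: [45] + [9] -> [9, 45]
  Merge: [11, 47] + [9, 45] -> [9, 11, 45, 47]
Merge: [13, 15, 36, 38] + [9, 11, 45, 47] -> [9, 11, 13, 15, 36, 38, 45, 47]

Final sorted array: [9, 11, 13, 15, 36, 38, 45, 47]

The merge sort proceeds by recursively splitting the array and merging sorted halves.
After all merges, the sorted array is [9, 11, 13, 15, 36, 38, 45, 47].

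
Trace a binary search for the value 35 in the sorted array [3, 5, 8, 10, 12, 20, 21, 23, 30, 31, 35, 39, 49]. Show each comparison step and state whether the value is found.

Binary search for 35 in [3, 5, 8, 10, 12, 20, 21, 23, 30, 31, 35, 39, 49]:

lo=0, hi=12, mid=6, arr[mid]=21 -> 21 < 35, search right half
lo=7, hi=12, mid=9, arr[mid]=31 -> 31 < 35, search right half
lo=10, hi=12, mid=11, arr[mid]=39 -> 39 > 35, search left half
lo=10, hi=10, mid=10, arr[mid]=35 -> Found target at index 10!

Binary search finds 35 at index 10 after 4 comparisons. The search repeatedly halves the search space by comparing with the middle element.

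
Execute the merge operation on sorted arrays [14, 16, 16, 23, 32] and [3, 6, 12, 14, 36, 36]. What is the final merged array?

Merging process:

Compare 14 vs 3: take 3 from right. Merged: [3]
Compare 14 vs 6: take 6 from right. Merged: [3, 6]
Compare 14 vs 12: take 12 from right. Merged: [3, 6, 12]
Compare 14 vs 14: take 14 from left. Merged: [3, 6, 12, 14]
Compare 16 vs 14: take 14 from right. Merged: [3, 6, 12, 14, 14]
Compare 16 vs 36: take 16 from left. Merged: [3, 6, 12, 14, 14, 16]
Compare 16 vs 36: take 16 from left. Merged: [3, 6, 12, 14, 14, 16, 16]
Compare 23 vs 36: take 23 from left. Merged: [3, 6, 12, 14, 14, 16, 16, 23]
Compare 32 vs 36: take 32 from left. Merged: [3, 6, 12, 14, 14, 16, 16, 23, 32]
Append remaining from right: [36, 36]. Merged: [3, 6, 12, 14, 14, 16, 16, 23, 32, 36, 36]

Final merged array: [3, 6, 12, 14, 14, 16, 16, 23, 32, 36, 36]
Total comparisons: 9

The merged array is [3, 6, 12, 14, 14, 16, 16, 23, 32, 36, 36], requiring 9 comparisons. The merge step runs in O(n) time where n is the total number of elements.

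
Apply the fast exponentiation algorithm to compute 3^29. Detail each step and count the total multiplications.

Computing 3^29 by squaring (build up from 3^1; each line after the first costs one multiplication):

3^1 = 3
3^2 = (3^1)^2 = 3^2 = 9
3^3 = 3 * 3^2 = 3 * 9 = 27
3^6 = (3^3)^2 = 27^2 = 729
3^7 = 3 * 3^6 = 3 * 729 = 2187
3^14 = (3^7)^2 = 2187^2 = 4782969
3^28 = (3^14)^2 = 4782969^2 = 22876792454961
3^29 = 3 * 3^28 = 3 * 22876792454961 = 68630377364883

Result: 68630377364883
Multiplications needed: 7 (7 lines after 3^1)

3^29 = 68630377364883. Using exponentiation by squaring, this requires 7 multiplications. The key idea: if the exponent is even, square the half-power; if odd, multiply by the base once.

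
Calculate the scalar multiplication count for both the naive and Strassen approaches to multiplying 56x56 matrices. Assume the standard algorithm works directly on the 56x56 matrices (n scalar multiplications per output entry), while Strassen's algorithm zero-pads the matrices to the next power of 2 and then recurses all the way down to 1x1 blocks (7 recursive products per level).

Matrix multiplication for 56x56 matrices:

Strassen's algorithm requires power-of-2 dimensions. Pad 56x56 to 64x64 (next power of 2).

Standard algorithm: 56^3 = 175616 multiplications
Strassen's algorithm: 7^(log2(64)) = 7^6 = 117649 multiplications
Savings: 175616 - 117649 = 57967 multiplications

Standard: 175616 multiplications (56^3). Strassen: 117649 multiplications (7^6, after padding to 64x64). Strassen reduces 8 recursive multiplications to 7 at each level.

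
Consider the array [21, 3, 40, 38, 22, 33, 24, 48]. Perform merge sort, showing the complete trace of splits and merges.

Merge sort trace:

Split: [21, 3, 40, 38, 22, 33, 24, 48] -> [21, 3, 40, 38] and [22, 33, 24, 48]
  Split: [21, 3, 40, 38] -> [21, 3] and [40, 38]
    Split: [21, 3] -> [21] and [3]
    Merge: [21] + [3] -> [3, 21]
    Split: [40, 38] -> [40] and [38]
    Merge: [40] + [38] -> [38, 40]
  Merge: [3, 21] + [38, 40] -> [3, 21, 38, 40]
  Split: [22, 33, 24, 48] -> [22, 33] and [24, 48]
    Split: [22, 33] -> [22] and [33]
    Merge: [22] + [33] -> [22, 33]
    Split: [24, 48] -> [24] and [48]
    Merge: [24] + [48] -> [24, 48]
  Merge: [22, 33] + [24, 48] -> [22, 24, 33, 48]
Merge: [3, 21, 38, 40] + [22, 24, 33, 48] -> [3, 21, 22, 24, 33, 38, 40, 48]

Final sorted array: [3, 21, 22, 24, 33, 38, 40, 48]

The merge sort proceeds by recursively splitting the array and merging sorted halves.
After all merges, the sorted array is [3, 21, 22, 24, 33, 38, 40, 48].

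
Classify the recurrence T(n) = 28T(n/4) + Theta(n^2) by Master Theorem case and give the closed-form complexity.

Master Theorem for T(n) = 28T(n/4) + O(n^2):

a = 28, b = 4, c = 2
log_b(a) = log_4(28) = 2.4037

Case 1: c = 2 < log_4(28) = 2.4037
T(n) = O(n^(log_4 28))

For T(n) = 28T(n/4) + O(n^2): log_4(28) = 2.4037. This is Case 1 of the Master Theorem (c < log_b(a), work dominated by leaves), giving O(n^(log_4 28)).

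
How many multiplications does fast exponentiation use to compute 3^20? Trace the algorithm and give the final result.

Computing 3^20 by squaring (build up from 3^1; each line after the first costs one multiplication):

3^1 = 3
3^2 = (3^1)^2 = 3^2 = 9
3^4 = (3^2)^2 = 9^2 = 81
3^5 = 3 * 3^4 = 3 * 81 = 243
3^10 = (3^5)^2 = 243^2 = 59049
3^20 = (3^10)^2 = 59049^2 = 3486784401

Result: 3486784401
Multiplications needed: 5 (5 lines after 3^1)

3^20 = 3486784401. Using exponentiation by squaring, this requires 5 multiplications. The key idea: if the exponent is even, square the half-power; if odd, multiply by the base once.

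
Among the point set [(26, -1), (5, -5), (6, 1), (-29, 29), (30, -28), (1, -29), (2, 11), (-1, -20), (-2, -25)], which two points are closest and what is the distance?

Computing all pairwise distances among 9 points:

d((26, -1), (5, -5)) = 21.3776
d((26, -1), (6, 1)) = 20.0998
d((26, -1), (-29, 29)) = 62.6498
d((26, -1), (30, -28)) = 27.2947
d((26, -1), (1, -29)) = 37.5366
d((26, -1), (2, 11)) = 26.8328
d((26, -1), (-1, -20)) = 33.0151
d((26, -1), (-2, -25)) = 36.8782
d((5, -5), (6, 1)) = 6.0828
d((5, -5), (-29, 29)) = 48.0833
d((5, -5), (30, -28)) = 33.9706
d((5, -5), (1, -29)) = 24.3311
d((5, -5), (2, 11)) = 16.2788
d((5, -5), (-1, -20)) = 16.1555
d((5, -5), (-2, -25)) = 21.1896
d((6, 1), (-29, 29)) = 44.8219
d((6, 1), (30, -28)) = 37.6431
d((6, 1), (1, -29)) = 30.4138
d((6, 1), (2, 11)) = 10.7703
d((6, 1), (-1, -20)) = 22.1359
d((6, 1), (-2, -25)) = 27.2029
d((-29, 29), (30, -28)) = 82.0366
d((-29, 29), (1, -29)) = 65.2993
d((-29, 29), (2, 11)) = 35.8469
d((-29, 29), (-1, -20)) = 56.4358
d((-29, 29), (-2, -25)) = 60.3738
d((30, -28), (1, -29)) = 29.0172
d((30, -28), (2, 11)) = 48.0104
d((30, -28), (-1, -20)) = 32.0156
d((30, -28), (-2, -25)) = 32.1403
d((1, -29), (2, 11)) = 40.0125
d((1, -29), (-1, -20)) = 9.2195
d((1, -29), (-2, -25)) = 5.0 <-- minimum
d((2, 11), (-1, -20)) = 31.1448
d((2, 11), (-2, -25)) = 36.2215
d((-1, -20), (-2, -25)) = 5.099

Closest pair: (1, -29) and (-2, -25) with distance 5.0

The closest pair is (1, -29) and (-2, -25) with Euclidean distance 5.0. For 9 points, brute-force pairwise comparison is shown above. For large n, the divide-and-conquer algorithm (sort by x, recurse on halves, check the dividing strip) achieves O(n log n).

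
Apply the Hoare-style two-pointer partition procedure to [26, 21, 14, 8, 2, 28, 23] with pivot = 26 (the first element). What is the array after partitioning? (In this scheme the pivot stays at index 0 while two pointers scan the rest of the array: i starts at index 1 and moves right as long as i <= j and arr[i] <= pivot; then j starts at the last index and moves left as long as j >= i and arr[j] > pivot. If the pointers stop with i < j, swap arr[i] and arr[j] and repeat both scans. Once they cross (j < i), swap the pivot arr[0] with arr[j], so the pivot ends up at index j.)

Hoare-style two-pointer partition with pivot = 26:

Initial array: [26, 21, 14, 8, 2, 28, 23]

Pointers start at i = 1, j = 6.
i stops at index 5 (arr[5]=28 > 26), j stops at index 6 (arr[6]=23 <= 26): swap arr[5] and arr[6], array becomes [26, 21, 14, 8, 2, 23, 28]
i ends at 6, j ends at 5: the pointers have crossed (j < i), so scanning stops.

Swap pivot arr[0] with arr[5] to place pivot at position 5: [23, 21, 14, 8, 2, 26, 28]
Pivot position: 5

After partitioning with pivot 26, the array becomes [23, 21, 14, 8, 2, 26, 28]. The pivot is placed at index 5. All elements to the left of the pivot are <= 26, and all elements to the right are > 26.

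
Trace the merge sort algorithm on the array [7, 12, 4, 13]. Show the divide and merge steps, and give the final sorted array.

Merge sort trace:

Split: [7, 12, 4, 13] -> [7, 12] and [4, 13]
  Split: [7, 12] -> [7] and [12]
  Merge: [7] + [12] -> [7, 12]
  Split: [4, 13] -> [4] and [13]
  Merge: [4] + [13] -> [4, 13]
Merge: [7, 12] + [4, 13] -> [4, 7, 12, 13]

Final sorted array: [4, 7, 12, 13]

The merge sort proceeds by recursively splitting the array and merging sorted halves.
After all merges, the sorted array is [4, 7, 12, 13].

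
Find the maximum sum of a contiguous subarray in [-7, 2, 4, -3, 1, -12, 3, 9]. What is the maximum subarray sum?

Using Kadane's algorithm on [-7, 2, 4, -3, 1, -12, 3, 9]:

Scanning through the array:
Position 1 (value 2): max_ending_here = 2, max_so_far = 2
Position 2 (value 4): max_ending_here = 6, max_so_far = 6
Position 3 (value -3): max_ending_here = 3, max_so_far = 6
Position 4 (value 1): max_ending_here = 4, max_so_far = 6
Position 5 (value -12): max_ending_here = -8, max_so_far = 6
Position 6 (value 3): max_ending_here = 3, max_so_far = 6
Position 7 (value 9): max_ending_here = 12, max_so_far = 12

Maximum subarray: [3, 9]
Maximum sum: 12

The maximum subarray is [3, 9] with sum 12. This subarray runs from index 6 to index 7.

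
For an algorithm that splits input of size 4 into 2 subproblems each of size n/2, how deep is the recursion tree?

For divide and conquer with division factor 2:

Problem sizes at each level:
Level 0: 4
Level 1: 2
Level 2: 1

The root is level 0 and the size-1 base case is level 2 (the tree spans levels 0 through 2, i.e. 3 levels counting the root), so the depth is the number of divisions: log_2(4) = 2

The recursion tree depth is log_2(4) = 2. At each level, the problem size is divided by 2, so it takes 2 divisions to reduce to a base case of size 1. The algorithm makes 2 recursive calls at each level.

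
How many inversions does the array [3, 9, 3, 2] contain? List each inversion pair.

Finding inversions in [3, 9, 3, 2]:

(0, 3): arr[0]=3 > arr[3]=2
(1, 2): arr[1]=9 > arr[2]=3
(1, 3): arr[1]=9 > arr[3]=2
(2, 3): arr[2]=3 > arr[3]=2

Total inversions: 4

The array has 4 inversion(s): (0,3), (1,2), (1,3), (2,3). Each pair (i,j) satisfies i < j and arr[i] > arr[j].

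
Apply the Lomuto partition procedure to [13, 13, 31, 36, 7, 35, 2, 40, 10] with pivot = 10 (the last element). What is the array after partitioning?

Lomuto partition with pivot = 10:

Initial array: [13, 13, 31, 36, 7, 35, 2, 40, 10]

arr[0]=13 > 10: no swap
arr[1]=13 > 10: no swap
arr[2]=31 > 10: no swap
arr[3]=36 > 10: no swap
arr[4]=7 <= 10: swap with position 0, array becomes [7, 13, 31, 36, 13, 35, 2, 40, 10]
arr[5]=35 > 10: no swap
arr[6]=2 <= 10: swap with position 1, array becomes [7, 2, 31, 36, 13, 35, 13, 40, 10]
arr[7]=40 > 10: no swap

Place pivot at position 2: [7, 2, 10, 36, 13, 35, 13, 40, 31]
Pivot position: 2

After partitioning with pivot 10, the array becomes [7, 2, 10, 36, 13, 35, 13, 40, 31]. The pivot is placed at index 2. All elements to the left of the pivot are <= 10, and all elements to the right are > 10.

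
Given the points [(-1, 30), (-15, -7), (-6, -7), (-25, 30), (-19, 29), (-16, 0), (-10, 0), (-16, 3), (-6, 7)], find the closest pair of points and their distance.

Computing all pairwise distances among 9 points:

d((-1, 30), (-15, -7)) = 39.5601
d((-1, 30), (-6, -7)) = 37.3363
d((-1, 30), (-25, 30)) = 24.0
d((-1, 30), (-19, 29)) = 18.0278
d((-1, 30), (-16, 0)) = 33.541
d((-1, 30), (-10, 0)) = 31.3209
d((-1, 30), (-16, 3)) = 30.8869
d((-1, 30), (-6, 7)) = 23.5372
d((-15, -7), (-6, -7)) = 9.0
d((-15, -7), (-25, 30)) = 38.3275
d((-15, -7), (-19, 29)) = 36.2215
d((-15, -7), (-16, 0)) = 7.0711
d((-15, -7), (-10, 0)) = 8.6023
d((-15, -7), (-16, 3)) = 10.0499
d((-15, -7), (-6, 7)) = 16.6433
d((-6, -7), (-25, 30)) = 41.5933
d((-6, -7), (-19, 29)) = 38.2753
d((-6, -7), (-16, 0)) = 12.2066
d((-6, -7), (-10, 0)) = 8.0623
d((-6, -7), (-16, 3)) = 14.1421
d((-6, -7), (-6, 7)) = 14.0
d((-25, 30), (-19, 29)) = 6.0828
d((-25, 30), (-16, 0)) = 31.3209
d((-25, 30), (-10, 0)) = 33.541
d((-25, 30), (-16, 3)) = 28.4605
d((-25, 30), (-6, 7)) = 29.8329
d((-19, 29), (-16, 0)) = 29.1548
d((-19, 29), (-10, 0)) = 30.3645
d((-19, 29), (-16, 3)) = 26.1725
d((-19, 29), (-6, 7)) = 25.5539
d((-16, 0), (-10, 0)) = 6.0
d((-16, 0), (-16, 3)) = 3.0 <-- minimum
d((-16, 0), (-6, 7)) = 12.2066
d((-10, 0), (-16, 3)) = 6.7082
d((-10, 0), (-6, 7)) = 8.0623
d((-16, 3), (-6, 7)) = 10.7703

Closest pair: (-16, 0) and (-16, 3) with distance 3.0

The closest pair is (-16, 0) and (-16, 3) with Euclidean distance 3.0. For 9 points, brute-force pairwise comparison is shown above. For large n, the divide-and-conquer algorithm (sort by x, recurse on halves, check the dividing strip) achieves O(n log n).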